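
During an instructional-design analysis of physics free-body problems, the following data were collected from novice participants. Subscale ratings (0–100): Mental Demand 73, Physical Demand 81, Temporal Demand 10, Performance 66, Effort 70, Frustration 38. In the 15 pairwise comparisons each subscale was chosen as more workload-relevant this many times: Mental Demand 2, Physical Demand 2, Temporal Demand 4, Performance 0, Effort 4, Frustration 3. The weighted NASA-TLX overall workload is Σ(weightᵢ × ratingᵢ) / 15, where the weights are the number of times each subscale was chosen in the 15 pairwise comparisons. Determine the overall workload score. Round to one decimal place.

The tallies are the weights (they sum to 15).
Weighted sum = 2·73 + 2·81 + 4·10 + 0·66 + 4·70 + 3·38
            = 146 + 162 + 40 + 0 + 280 + 114 = 742.
Overall workload = 742 / 15 = 49.4667 ≈ 49.5.

49.5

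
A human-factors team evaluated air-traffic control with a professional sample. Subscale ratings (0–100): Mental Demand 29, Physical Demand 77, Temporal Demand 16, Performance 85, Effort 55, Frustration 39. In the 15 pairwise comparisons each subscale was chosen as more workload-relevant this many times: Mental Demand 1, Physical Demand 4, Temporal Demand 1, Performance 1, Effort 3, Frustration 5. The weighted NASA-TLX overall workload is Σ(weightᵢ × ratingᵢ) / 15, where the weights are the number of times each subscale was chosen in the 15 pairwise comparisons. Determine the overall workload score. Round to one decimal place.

The tallies are the weights (they sum to 15).
Weighted sum = 1·29 + 4·77 + 1·16 + 1·85 + 3·55 + 5·39
            = 29 + 308 + 16 + 85 + 165 + 195 = 798.
Overall workload = 798 / 15 = 53.2000 ≈ 53.2.

53.2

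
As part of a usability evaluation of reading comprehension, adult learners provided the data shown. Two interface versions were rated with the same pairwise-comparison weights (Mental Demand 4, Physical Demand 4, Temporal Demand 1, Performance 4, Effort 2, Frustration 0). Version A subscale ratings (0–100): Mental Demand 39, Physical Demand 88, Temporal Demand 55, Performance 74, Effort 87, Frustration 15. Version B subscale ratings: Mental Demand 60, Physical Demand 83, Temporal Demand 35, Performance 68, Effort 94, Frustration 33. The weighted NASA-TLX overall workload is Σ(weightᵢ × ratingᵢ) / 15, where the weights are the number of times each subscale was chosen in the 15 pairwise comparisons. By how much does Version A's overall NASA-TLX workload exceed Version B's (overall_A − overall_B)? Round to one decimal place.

Version A weighted sum = 4·39 + 4·88 + 1·55 + 4·74 + 2·87 + 0·15 = 156 + 352 + 55 + 296 + 174 + 0 = 1033; overall_A = 1033/15 = 68.8667.
Version B weighted sum = 4·60 + 4·83 + 1·35 + 4·68 + 2·94 + 0·33 = 240 + 332 + 35 + 272 + 188 + 0 = 1067; overall_B = 1067/15 = 71.1333.
Difference = 68.8667 − 71.1333 = -2.2666 ≈ -2.3.

-2.3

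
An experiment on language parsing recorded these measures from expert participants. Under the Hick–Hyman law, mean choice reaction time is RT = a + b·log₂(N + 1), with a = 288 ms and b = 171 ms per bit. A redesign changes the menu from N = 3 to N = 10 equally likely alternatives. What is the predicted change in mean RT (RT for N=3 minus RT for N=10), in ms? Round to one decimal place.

-249.6

RT(3) = 288 + 171·log₂(4) = 288 + 171·2.0000 = 630.0000 ms.
RT(10) = 288 + 171·log₂(11) = 288 + 171·3.4594 = 879.5574 ms.
Difference = 630.0000 − 879.5574 = -249.5574 ≈ -249.6 ms.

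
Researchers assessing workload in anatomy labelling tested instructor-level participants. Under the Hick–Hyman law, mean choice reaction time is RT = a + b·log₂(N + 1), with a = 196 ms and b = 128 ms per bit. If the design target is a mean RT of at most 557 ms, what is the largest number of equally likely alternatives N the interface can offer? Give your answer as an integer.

Set 196 + 128·log₂(N + 1) ≤ 557.
log₂(N + 1) ≤ (557 − 196) / 128 = 2.8203.
N + 1 ≤ 2^2.8203 = 7.0631.
N ≤ 6.0631, so the largest integer N is 6.

6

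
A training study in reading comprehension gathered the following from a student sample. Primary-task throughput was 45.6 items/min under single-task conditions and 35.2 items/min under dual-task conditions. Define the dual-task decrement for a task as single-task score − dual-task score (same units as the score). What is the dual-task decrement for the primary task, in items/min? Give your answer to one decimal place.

10.4

Decrement = 45.6 − 35.2 = 10.4000 items/min ≈ 10.4 items/min.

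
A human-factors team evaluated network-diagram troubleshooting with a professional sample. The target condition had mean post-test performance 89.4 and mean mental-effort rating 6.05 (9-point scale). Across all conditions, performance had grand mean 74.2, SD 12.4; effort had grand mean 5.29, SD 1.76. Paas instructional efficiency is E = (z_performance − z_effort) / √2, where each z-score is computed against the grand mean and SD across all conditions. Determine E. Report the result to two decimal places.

0.56

z_performance = (89.4 − 74.2) / 12.4 = 15.2000 / 12.4 = 1.2258.
z_effort = (6.05 − 5.29) / 1.76 = 0.7600 / 1.76 = 0.4318.
z_P − z_E = 1.2258 − 0.4318 = 0.7940.
E = 0.7940 / √2 = 0.7940 / 1.41421 = 0.5614 ≈ 0.56.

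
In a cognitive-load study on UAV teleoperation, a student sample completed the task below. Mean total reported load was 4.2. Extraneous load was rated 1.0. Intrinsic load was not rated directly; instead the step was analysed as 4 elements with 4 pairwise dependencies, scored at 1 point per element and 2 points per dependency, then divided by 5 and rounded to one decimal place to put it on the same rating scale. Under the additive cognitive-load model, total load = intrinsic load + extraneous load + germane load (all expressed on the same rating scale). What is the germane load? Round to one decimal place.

0.8

Intrinsic (element-interactivity): (4 × 1 + 4 × 2) / 5 = 12 / 5 = 2.4000 → 2.4.
germane load = total − intrinsic − extraneous
             = 4.2 − 2.4 − 1.0 = 0.8.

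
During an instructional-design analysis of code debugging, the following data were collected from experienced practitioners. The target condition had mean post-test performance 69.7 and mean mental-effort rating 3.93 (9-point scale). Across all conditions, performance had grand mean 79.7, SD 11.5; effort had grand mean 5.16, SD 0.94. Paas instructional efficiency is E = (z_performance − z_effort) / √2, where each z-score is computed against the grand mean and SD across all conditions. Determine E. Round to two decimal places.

z_performance = (69.7 − 79.7) / 11.5 = -10.0000 / 11.5 = -0.8696.
z_effort = (3.93 − 5.16) / 0.94 = -1.2300 / 0.94 = -1.3085.
z_P − z_E = -0.8696 − (-1.3085) = 0.4389.
E = 0.4389 / √2 = 0.4389 / 1.41421 = 0.3103 ≈ 0.31.

0.31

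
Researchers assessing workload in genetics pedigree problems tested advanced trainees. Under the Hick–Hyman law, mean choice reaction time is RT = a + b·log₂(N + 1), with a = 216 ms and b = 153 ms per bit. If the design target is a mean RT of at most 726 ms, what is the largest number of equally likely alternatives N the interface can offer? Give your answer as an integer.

Set 216 + 153·log₂(N + 1) ≤ 726.
log₂(N + 1) ≤ (726 − 216) / 153 = 3.3333.
N + 1 ≤ 2^3.3333 = 10.0791.
N ≤ 9.0791, so the largest integer N is 9.

9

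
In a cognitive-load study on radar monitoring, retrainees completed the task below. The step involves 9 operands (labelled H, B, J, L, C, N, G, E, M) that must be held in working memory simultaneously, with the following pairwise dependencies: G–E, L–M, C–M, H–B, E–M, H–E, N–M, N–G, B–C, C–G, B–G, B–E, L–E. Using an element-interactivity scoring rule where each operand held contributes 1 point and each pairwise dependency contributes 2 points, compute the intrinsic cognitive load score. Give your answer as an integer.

Count of operands held simultaneously: 9.
Count of pairwise dependencies listed: 13.
Element contribution: 9 × 1 = 9.
Interaction contribution: 13 × 2 = 26.
Intrinsic load = 9 + 26 = 35.

35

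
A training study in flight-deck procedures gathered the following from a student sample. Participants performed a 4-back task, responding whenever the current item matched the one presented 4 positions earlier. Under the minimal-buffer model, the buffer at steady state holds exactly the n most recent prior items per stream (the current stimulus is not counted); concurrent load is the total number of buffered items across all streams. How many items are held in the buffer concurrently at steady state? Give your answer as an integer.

The buffer holds the 4 most recent prior items.
Steady-state concurrent load = 4 items.

4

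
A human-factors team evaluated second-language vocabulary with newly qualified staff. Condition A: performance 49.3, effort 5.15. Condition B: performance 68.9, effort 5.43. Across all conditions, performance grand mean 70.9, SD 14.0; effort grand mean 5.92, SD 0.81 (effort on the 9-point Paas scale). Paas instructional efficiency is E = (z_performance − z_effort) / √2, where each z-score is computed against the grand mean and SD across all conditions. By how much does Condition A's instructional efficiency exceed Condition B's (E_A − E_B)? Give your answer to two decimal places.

-0.75

Condition A: z_P = (49.3 − 70.9)/14.0 = -1.5429; z_E = (5.15 − 5.92)/0.81 = -0.9506; E_A = (-1.5429 − (-0.9506))/√2 = -0.4188.
Condition B: z_P = (68.9 − 70.9)/14.0 = -0.1429; z_E = (5.43 − 5.92)/0.81 = -0.6049; E_B = (-0.1429 − (-0.6049))/√2 = 0.3267.
E_A − E_B = -0.4188 − 0.3267 = -0.7455 ≈ -0.75.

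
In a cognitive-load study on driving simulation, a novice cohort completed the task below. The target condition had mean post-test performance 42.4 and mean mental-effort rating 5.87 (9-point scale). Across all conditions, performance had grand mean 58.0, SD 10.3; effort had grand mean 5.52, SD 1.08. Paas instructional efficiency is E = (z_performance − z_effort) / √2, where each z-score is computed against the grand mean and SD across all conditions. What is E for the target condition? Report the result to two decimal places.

-1.30

z_performance = (42.4 − 58.0) / 10.3 = -15.6000 / 10.3 = -1.5146.
z_effort = (5.87 − 5.52) / 1.08 = 0.3500 / 1.08 = 0.3241.
z_P − z_E = -1.5146 − 0.3241 = -1.8387.
E = -1.8387 / √2 = -1.8387 / 1.41421 = -1.3002 ≈ -1.30.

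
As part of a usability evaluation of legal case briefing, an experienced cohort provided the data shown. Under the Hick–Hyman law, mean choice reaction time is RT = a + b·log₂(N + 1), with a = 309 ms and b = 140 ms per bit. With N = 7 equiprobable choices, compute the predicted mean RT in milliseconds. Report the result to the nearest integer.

729

log₂(7 + 1) = log₂(8) = 3.0000.
RT = 309 + 140 × 3.0000 = 309 + 420.0000 = 729.0000 ms.
≈ 729 ms.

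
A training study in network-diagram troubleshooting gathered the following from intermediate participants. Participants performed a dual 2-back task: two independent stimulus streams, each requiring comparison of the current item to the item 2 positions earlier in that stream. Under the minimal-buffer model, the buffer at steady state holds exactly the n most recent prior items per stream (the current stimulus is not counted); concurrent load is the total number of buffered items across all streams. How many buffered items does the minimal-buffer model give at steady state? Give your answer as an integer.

4

Each stream's buffer holds its 2 most recent prior items.
Two independent streams: 2 × 2 = 4 buffered items at steady state.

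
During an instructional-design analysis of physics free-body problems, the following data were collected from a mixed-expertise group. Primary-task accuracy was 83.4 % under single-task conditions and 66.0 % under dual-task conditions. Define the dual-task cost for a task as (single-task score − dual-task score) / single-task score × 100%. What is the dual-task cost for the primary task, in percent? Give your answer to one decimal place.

20.9

Cost = (83.4 − 66.0) / 83.4 × 100%
     = 17.4000 / 83.4 × 100% = 20.8633%.
≈ 20.9%.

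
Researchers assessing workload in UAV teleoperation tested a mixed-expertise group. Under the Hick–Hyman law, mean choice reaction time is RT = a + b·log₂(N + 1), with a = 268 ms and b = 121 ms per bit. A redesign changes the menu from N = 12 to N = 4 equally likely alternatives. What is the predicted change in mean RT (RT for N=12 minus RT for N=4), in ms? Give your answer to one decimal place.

166.8

RT(12) = 268 + 121·log₂(13) = 268 + 121·3.7004 = 715.7484 ms.
RT(4) = 268 + 121·log₂(5) = 268 + 121·2.3219 = 548.9499 ms.
Difference = 715.7484 − 548.9499 = 166.7985 ≈ 166.8 ms.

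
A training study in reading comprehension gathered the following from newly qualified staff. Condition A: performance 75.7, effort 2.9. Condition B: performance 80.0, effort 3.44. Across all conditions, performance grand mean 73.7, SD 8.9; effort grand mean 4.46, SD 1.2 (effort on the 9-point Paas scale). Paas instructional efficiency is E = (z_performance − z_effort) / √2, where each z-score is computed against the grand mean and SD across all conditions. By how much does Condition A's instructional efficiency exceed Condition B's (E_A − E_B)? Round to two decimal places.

-0.02

Condition A: z_P = (75.7 − 73.7)/8.9 = 0.2247; z_E = (2.9 − 4.46)/1.2 = -1.3000; E_A = (0.2247 − (-1.3000))/√2 = 1.0781.
Condition B: z_P = (80.0 − 73.7)/8.9 = 0.7079; z_E = (3.44 − 4.46)/1.2 = -0.8500; E_B = (0.7079 − (-0.8500))/√2 = 1.1016.
E_A − E_B = 1.0781 − 1.1016 = -0.0235 ≈ -0.02.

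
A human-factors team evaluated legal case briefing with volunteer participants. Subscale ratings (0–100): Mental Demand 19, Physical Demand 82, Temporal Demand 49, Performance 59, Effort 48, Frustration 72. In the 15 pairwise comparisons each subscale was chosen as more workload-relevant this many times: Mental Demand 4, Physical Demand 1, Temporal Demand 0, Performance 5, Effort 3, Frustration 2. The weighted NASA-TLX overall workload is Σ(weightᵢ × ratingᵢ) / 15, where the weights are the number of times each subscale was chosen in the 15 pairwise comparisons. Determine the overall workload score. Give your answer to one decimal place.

The tallies are the weights (they sum to 15).
Weighted sum = 4·19 + 1·82 + 0·49 + 5·59 + 3·48 + 2·72
            = 76 + 82 + 0 + 295 + 144 + 144 = 741.
Overall workload = 741 / 15 = 49.4000 ≈ 49.4.

49.4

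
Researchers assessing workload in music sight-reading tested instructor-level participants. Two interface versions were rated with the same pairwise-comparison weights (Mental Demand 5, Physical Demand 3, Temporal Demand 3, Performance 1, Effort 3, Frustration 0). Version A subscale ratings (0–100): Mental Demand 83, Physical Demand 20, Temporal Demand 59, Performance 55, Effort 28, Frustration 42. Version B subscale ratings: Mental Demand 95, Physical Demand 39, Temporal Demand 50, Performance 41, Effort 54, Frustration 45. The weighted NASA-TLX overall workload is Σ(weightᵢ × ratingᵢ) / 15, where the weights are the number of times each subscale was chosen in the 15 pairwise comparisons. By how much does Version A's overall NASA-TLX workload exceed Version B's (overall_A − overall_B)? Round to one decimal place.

-10.3

Version A weighted sum = 5·83 + 3·20 + 3·59 + 1·55 + 3·28 + 0·42 = 415 + 60 + 177 + 55 + 84 + 0 = 791; overall_A = 791/15 = 52.7333.
Version B weighted sum = 5·95 + 3·39 + 3·50 + 1·41 + 3·54 + 0·45 = 475 + 117 + 150 + 41 + 162 + 0 = 945; overall_B = 945/15 = 63.0000.
Difference = 52.7333 − 63.0000 = -10.2667 ≈ -10.3.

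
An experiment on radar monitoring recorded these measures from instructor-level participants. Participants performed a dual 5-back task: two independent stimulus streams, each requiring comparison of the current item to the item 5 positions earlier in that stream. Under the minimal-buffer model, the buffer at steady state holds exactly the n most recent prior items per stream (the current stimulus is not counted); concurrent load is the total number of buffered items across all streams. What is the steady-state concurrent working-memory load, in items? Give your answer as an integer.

Each stream's buffer holds its 5 most recent prior items.
Two independent streams: 2 × 5 = 10 buffered items at steady state.

10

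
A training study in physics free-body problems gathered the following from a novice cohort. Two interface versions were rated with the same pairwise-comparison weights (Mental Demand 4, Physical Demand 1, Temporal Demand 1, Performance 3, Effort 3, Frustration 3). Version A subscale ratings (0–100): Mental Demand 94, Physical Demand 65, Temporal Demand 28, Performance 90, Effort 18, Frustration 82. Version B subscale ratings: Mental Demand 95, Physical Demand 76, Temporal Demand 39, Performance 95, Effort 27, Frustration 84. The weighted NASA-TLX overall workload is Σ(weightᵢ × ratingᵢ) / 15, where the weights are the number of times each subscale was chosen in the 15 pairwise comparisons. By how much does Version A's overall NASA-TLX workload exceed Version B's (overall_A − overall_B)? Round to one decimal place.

-4.9

Version A weighted sum = 4·94 + 1·65 + 1·28 + 3·90 + 3·18 + 3·82 = 376 + 65 + 28 + 270 + 54 + 246 = 1039; overall_A = 1039/15 = 69.2667.
Version B weighted sum = 4·95 + 1·76 + 1·39 + 3·95 + 3·27 + 3·84 = 380 + 76 + 39 + 285 + 81 + 252 = 1113; overall_B = 1113/15 = 74.2000.
Difference = 69.2667 − 74.2000 = -4.9333 ≈ -4.9.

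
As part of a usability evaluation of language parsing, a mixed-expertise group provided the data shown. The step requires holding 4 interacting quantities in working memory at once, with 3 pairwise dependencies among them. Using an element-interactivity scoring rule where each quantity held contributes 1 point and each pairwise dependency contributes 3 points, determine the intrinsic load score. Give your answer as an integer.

Element contribution: 4 × 1 = 4.
Interaction contribution: 3 × 3 = 9.
Intrinsic load = 4 + 9 = 13.

13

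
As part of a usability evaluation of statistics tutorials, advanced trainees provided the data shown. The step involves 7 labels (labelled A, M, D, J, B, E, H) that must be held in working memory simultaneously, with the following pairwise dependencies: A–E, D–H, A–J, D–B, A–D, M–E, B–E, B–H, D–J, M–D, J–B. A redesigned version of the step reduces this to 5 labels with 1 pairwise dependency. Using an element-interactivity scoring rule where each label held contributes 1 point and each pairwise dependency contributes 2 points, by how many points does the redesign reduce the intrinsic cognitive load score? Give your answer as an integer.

22

Original: 7 × 1 + 11 × 2 = 7 + 22 = 29.
Redesigned: 5 × 1 + 1 × 2 = 5 + 2 = 7.
Reduction = 29 − 7 = 22.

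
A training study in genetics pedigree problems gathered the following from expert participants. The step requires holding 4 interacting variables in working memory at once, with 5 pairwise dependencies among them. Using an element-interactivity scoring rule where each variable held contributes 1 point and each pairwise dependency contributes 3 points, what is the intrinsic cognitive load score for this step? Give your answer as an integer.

Element contribution: 4 × 1 = 4.
Interaction contribution: 5 × 3 = 15.
Intrinsic load = 4 + 15 = 19.

19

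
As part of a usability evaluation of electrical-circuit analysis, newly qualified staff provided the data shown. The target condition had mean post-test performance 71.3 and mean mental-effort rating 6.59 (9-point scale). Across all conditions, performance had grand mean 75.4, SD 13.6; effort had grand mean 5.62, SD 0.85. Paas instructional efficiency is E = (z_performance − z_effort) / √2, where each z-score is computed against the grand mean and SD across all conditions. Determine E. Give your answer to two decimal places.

z_performance = (71.3 − 75.4) / 13.6 = -4.1000 / 13.6 = -0.3015.
z_effort = (6.59 − 5.62) / 0.85 = 0.9700 / 0.85 = 1.1412.
z_P − z_E = -0.3015 − 1.1412 = -1.4427.
E = -1.4427 / √2 = -1.4427 / 1.41421 = -1.0201 ≈ -1.02.

-1.02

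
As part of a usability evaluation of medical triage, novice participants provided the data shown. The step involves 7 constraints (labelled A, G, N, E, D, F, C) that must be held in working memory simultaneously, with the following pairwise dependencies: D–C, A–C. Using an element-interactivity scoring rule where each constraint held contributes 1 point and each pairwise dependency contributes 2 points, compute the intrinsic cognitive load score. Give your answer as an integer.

Count of constraints held simultaneously: 7.
Count of pairwise dependencies listed: 2.
Element contribution: 7 × 1 = 7.
Interaction contribution: 2 × 2 = 4.
Intrinsic load = 7 + 4 = 11.

11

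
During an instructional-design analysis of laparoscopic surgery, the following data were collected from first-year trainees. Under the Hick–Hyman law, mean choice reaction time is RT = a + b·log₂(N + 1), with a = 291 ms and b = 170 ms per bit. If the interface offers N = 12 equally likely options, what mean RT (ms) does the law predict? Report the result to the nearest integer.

log₂(12 + 1) = log₂(13) = 3.7004.
RT = 291 + 170 × 3.7004 = 291 + 629.0680 = 920.0680 ms.
≈ 920 ms.

920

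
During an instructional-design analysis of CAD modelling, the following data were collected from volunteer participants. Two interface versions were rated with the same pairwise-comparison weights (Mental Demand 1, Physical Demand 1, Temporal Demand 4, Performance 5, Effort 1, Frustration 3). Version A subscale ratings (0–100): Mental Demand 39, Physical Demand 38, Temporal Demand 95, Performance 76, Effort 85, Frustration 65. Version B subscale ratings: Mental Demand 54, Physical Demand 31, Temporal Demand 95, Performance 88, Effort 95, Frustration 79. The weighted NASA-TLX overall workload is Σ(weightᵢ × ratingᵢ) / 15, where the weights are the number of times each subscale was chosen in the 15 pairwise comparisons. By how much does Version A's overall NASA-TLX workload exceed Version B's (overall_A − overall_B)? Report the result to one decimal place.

-8.0

Version A weighted sum = 1·39 + 1·38 + 4·95 + 5·76 + 1·85 + 3·65 = 39 + 38 + 380 + 380 + 85 + 195 = 1117; overall_A = 1117/15 = 74.4667.
Version B weighted sum = 1·54 + 1·31 + 4·95 + 5·88 + 1·95 + 3·79 = 54 + 31 + 380 + 440 + 95 + 237 = 1237; overall_B = 1237/15 = 82.4667.
Difference = 74.4667 − 82.4667 = -8.0000 ≈ -8.0.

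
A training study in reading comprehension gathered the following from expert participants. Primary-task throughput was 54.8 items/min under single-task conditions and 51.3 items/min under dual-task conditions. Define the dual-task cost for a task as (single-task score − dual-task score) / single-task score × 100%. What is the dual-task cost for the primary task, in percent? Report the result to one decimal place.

Cost = (54.8 − 51.3) / 54.8 × 100%
     = 3.5000 / 54.8 × 100% = 6.3869%.
≈ 6.4%.

6.4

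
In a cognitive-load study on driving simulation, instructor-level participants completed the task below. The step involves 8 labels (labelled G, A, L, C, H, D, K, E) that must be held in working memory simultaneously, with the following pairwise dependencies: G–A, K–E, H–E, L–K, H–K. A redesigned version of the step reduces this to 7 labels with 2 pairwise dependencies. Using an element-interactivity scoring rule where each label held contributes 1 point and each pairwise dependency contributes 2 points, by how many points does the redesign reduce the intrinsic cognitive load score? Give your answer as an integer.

7

Original: 8 × 1 + 5 × 2 = 8 + 10 = 18.
Redesigned: 7 × 1 + 2 × 2 = 7 + 4 = 11.
Reduction = 18 − 11 = 7.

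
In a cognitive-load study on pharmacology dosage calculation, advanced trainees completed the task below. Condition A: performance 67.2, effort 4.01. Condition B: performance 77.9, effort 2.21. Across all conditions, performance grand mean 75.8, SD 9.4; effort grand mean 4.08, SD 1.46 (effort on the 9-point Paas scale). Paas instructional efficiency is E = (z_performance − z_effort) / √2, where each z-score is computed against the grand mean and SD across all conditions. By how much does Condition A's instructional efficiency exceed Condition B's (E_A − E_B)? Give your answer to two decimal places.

Condition A: z_P = (67.2 − 75.8)/9.4 = -0.9149; z_E = (4.01 − 4.08)/1.46 = -0.0479; E_A = (-0.9149 − (-0.0479))/√2 = -0.6131.
Condition B: z_P = (77.9 − 75.8)/9.4 = 0.2234; z_E = (2.21 − 4.08)/1.46 = -1.2808; E_B = (0.2234 − (-1.2808))/√2 = 1.0636.
E_A − E_B = -0.6131 − 1.0636 = -1.6767 ≈ -1.68.

-1.68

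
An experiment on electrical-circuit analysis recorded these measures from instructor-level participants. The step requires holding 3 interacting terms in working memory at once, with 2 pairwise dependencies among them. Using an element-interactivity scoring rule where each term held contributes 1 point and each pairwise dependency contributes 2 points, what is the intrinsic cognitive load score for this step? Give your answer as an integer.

Element contribution: 3 × 1 = 3.
Interaction contribution: 2 × 2 = 4.
Intrinsic load = 3 + 4 = 7.

7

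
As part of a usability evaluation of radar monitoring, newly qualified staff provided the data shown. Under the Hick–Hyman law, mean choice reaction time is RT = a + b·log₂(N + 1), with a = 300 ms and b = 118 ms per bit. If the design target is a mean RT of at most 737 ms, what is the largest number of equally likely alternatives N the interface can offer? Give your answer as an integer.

Set 300 + 118·log₂(N + 1) ≤ 737.
log₂(N + 1) ≤ (737 − 300) / 118 = 3.7034.
N + 1 ≤ 2^3.7034 = 13.0267.
N ≤ 12.0267, so the largest integer N is 12.

12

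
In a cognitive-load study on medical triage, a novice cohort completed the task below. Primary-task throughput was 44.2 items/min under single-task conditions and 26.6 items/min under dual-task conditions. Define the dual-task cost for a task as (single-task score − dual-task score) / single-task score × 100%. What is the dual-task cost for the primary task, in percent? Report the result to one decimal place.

Cost = (44.2 − 26.6) / 44.2 × 100%
     = 17.6000 / 44.2 × 100% = 39.8190%.
≈ 39.8%.

39.8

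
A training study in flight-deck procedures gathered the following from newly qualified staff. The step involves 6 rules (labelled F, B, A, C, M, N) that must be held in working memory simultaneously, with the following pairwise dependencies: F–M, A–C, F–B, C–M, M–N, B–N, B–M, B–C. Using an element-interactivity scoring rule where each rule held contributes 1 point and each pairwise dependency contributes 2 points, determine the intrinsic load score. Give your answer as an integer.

Count of rules held simultaneously: 6.
Count of pairwise dependencies listed: 8.
Element contribution: 6 × 1 = 6.
Interaction contribution: 8 × 2 = 16.
Intrinsic load = 6 + 16 = 22.

22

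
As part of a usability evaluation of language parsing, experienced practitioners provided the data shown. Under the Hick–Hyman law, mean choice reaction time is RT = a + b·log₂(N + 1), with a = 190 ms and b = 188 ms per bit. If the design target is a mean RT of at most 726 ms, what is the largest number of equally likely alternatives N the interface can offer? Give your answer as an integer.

Set 190 + 188·log₂(N + 1) ≤ 726.
log₂(N + 1) ≤ (726 − 190) / 188 = 2.8511.
N + 1 ≤ 2^2.8511 = 7.2155.
N ≤ 6.2155, so the largest integer N is 6.

6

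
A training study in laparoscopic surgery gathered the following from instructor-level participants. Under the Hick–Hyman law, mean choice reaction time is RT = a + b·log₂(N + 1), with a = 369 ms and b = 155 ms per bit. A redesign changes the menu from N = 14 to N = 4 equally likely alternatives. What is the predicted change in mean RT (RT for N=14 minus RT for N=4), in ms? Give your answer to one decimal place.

RT(14) = 369 + 155·log₂(15) = 369 + 155·3.9069 = 974.5695 ms.
RT(4) = 369 + 155·log₂(5) = 369 + 155·2.3219 = 728.8945 ms.
Difference = 974.5695 − 728.8945 = 245.6750 ≈ 245.7 ms.

245.7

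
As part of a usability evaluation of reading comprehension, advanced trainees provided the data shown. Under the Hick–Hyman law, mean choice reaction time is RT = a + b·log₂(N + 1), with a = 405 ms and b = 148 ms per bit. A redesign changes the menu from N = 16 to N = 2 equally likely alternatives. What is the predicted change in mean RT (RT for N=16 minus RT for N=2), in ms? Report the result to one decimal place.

370.4

RT(16) = 405 + 148·log₂(17) = 405 + 148·4.0875 = 1009.9500 ms.
RT(2) = 405 + 148·log₂(3) = 405 + 148·1.5850 = 639.5800 ms.
Difference = 1009.9500 − 639.5800 = 370.3700 ≈ 370.4 ms.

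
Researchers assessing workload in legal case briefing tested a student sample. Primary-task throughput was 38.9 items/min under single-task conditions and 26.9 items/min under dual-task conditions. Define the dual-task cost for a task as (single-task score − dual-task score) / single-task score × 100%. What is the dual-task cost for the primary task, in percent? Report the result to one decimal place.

30.8

Cost = (38.9 − 26.9) / 38.9 × 100%
     = 12.0000 / 38.9 × 100% = 30.8483%.
≈ 30.8%.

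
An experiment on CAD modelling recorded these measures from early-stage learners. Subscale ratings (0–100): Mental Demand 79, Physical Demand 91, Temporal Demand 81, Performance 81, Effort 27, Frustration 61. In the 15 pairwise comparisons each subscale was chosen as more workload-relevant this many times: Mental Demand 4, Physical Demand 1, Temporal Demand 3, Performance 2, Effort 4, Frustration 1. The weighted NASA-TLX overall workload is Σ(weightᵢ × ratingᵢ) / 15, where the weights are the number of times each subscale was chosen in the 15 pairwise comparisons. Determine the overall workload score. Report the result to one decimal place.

The tallies are the weights (they sum to 15).
Weighted sum = 4·79 + 1·91 + 3·81 + 2·81 + 4·27 + 1·61
            = 316 + 91 + 243 + 162 + 108 + 61 = 981.
Overall workload = 981 / 15 = 65.4000 ≈ 65.4.

65.4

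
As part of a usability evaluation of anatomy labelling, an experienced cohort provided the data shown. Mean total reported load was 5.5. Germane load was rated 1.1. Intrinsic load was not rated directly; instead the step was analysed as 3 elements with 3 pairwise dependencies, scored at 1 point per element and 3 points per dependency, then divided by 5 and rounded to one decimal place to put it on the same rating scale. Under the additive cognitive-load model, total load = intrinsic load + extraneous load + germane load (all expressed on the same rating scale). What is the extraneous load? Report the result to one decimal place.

2.0

Intrinsic (element-interactivity): (3 × 1 + 3 × 3) / 5 = 12 / 5 = 2.4000 → 2.4.
extraneous load = total − intrinsic − germane
             = 5.5 − 2.4 − 1.1 = 2.0.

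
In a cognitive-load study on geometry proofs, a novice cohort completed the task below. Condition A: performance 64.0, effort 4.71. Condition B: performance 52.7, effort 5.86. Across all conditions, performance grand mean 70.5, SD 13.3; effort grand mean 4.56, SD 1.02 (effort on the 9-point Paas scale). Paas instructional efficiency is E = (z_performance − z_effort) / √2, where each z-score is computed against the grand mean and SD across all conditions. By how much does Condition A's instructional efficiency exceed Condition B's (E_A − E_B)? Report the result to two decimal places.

Condition A: z_P = (64.0 − 70.5)/13.3 = -0.4887; z_E = (4.71 − 4.56)/1.02 = 0.1471; E_A = (-0.4887 − 0.1471)/√2 = -0.4496.
Condition B: z_P = (52.7 − 70.5)/13.3 = -1.3383; z_E = (5.86 − 4.56)/1.02 = 1.2745; E_B = (-1.3383 − 1.2745)/√2 = -1.8475.
E_A − E_B = -0.4496 − (-1.8475) = 1.3979 ≈ 1.40.

1.40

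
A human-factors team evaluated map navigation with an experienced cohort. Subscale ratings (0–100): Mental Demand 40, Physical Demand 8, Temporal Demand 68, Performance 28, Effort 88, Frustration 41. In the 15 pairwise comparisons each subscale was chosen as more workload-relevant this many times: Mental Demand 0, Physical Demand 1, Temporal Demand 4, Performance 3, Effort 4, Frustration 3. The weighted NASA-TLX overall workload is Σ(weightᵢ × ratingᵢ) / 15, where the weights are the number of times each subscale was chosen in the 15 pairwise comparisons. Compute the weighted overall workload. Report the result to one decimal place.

The tallies are the weights (they sum to 15).
Weighted sum = 0·40 + 1·8 + 4·68 + 3·28 + 4·88 + 3·41
            = 0 + 8 + 272 + 84 + 352 + 123 = 839.
Overall workload = 839 / 15 = 55.9333 ≈ 55.9.

55.9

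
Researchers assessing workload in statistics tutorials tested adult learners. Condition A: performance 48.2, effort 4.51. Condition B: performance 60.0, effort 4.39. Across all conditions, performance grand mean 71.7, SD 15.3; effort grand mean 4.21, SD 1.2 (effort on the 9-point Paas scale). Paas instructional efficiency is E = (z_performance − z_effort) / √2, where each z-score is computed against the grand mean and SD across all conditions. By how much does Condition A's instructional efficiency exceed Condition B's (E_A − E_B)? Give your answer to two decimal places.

-0.62

Condition A: z_P = (48.2 − 71.7)/15.3 = -1.5359; z_E = (4.51 − 4.21)/1.2 = 0.2500; E_A = (-1.5359 − 0.2500)/√2 = -1.2628.
Condition B: z_P = (60.0 − 71.7)/15.3 = -0.7647; z_E = (4.39 − 4.21)/1.2 = 0.1500; E_B = (-0.7647 − 0.1500)/√2 = -0.6468.
E_A − E_B = -1.2628 − (-0.6468) = -0.6160 ≈ -0.62.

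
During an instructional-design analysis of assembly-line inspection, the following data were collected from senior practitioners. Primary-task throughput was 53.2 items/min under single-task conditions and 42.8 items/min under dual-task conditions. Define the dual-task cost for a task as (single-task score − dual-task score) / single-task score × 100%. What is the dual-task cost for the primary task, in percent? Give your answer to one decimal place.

19.5

Cost = (53.2 − 42.8) / 53.2 × 100%
     = 10.4000 / 53.2 × 100% = 19.5489%.
≈ 19.5%.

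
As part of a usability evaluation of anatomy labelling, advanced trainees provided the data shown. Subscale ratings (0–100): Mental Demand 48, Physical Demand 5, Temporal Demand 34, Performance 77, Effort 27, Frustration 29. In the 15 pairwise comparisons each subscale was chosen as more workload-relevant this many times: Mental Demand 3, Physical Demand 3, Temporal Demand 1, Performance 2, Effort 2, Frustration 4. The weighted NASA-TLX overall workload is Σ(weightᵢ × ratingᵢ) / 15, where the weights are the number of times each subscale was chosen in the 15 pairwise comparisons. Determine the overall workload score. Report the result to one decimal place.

34.5

The tallies are the weights (they sum to 15).
Weighted sum = 3·48 + 3·5 + 1·34 + 2·77 + 2·27 + 4·29
            = 144 + 15 + 34 + 154 + 54 + 116 = 517.
Overall workload = 517 / 15 = 34.4667 ≈ 34.5.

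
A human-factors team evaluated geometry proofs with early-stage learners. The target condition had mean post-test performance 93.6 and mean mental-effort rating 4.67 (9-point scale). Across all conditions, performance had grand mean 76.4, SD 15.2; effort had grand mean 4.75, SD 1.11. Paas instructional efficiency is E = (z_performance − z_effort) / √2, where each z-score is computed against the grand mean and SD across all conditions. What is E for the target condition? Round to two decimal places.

z_performance = (93.6 − 76.4) / 15.2 = 17.2000 / 15.2 = 1.1316.
z_effort = (4.67 − 4.75) / 1.11 = -0.0800 / 1.11 = -0.0721.
z_P − z_E = 1.1316 − (-0.0721) = 1.2037.
E = 1.2037 / √2 = 1.2037 / 1.41421 = 0.8511 ≈ 0.85.

0.85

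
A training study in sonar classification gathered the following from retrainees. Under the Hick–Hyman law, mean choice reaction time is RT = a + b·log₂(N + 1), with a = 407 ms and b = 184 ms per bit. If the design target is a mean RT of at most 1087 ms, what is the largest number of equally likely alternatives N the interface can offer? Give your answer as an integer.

Set 407 + 184·log₂(N + 1) ≤ 1087.
log₂(N + 1) ≤ (1087 − 407) / 184 = 3.6957.
N + 1 ≤ 2^3.6957 = 12.9574.
N ≤ 11.9574, so the largest integer N is 11.

11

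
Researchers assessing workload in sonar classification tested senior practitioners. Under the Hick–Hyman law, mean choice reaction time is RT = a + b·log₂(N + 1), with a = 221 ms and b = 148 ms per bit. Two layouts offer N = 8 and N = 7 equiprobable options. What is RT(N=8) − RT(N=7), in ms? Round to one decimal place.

RT(8) = 221 + 148·log₂(9) = 221 + 148·3.1699 = 690.1452 ms.
RT(7) = 221 + 148·log₂(8) = 221 + 148·3.0000 = 665.0000 ms.
Difference = 690.1452 − 665.0000 = 25.1452 ≈ 25.1 ms.

25.1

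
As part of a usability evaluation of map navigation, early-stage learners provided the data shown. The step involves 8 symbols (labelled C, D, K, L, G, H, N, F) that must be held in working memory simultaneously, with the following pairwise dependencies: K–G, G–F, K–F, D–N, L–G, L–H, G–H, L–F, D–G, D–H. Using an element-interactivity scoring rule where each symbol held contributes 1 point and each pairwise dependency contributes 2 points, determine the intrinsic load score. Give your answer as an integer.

28

Count of symbols held simultaneously: 8.
Count of pairwise dependencies listed: 10.
Element contribution: 8 × 1 = 8.
Interaction contribution: 10 × 2 = 20.
Intrinsic load = 8 + 20 = 28.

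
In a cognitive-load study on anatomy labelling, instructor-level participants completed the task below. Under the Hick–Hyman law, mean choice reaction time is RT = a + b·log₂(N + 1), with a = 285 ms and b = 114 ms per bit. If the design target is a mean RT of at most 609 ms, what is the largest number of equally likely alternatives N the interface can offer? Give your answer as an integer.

Set 285 + 114·log₂(N + 1) ≤ 609.
log₂(N + 1) ≤ (609 − 285) / 114 = 2.8421.
N + 1 ≤ 2^2.8421 = 7.1706.
N ≤ 6.1706, so the largest integer N is 6.

6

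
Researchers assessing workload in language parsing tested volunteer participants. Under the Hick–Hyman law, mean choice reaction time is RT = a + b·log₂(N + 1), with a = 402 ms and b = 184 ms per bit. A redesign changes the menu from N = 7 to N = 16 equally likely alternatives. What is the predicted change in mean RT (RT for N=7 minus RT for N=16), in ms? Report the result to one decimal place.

RT(7) = 402 + 184·log₂(8) = 402 + 184·3.0000 = 954.0000 ms.
RT(16) = 402 + 184·log₂(17) = 402 + 184·4.0875 = 1154.1000 ms.
Difference = 954.0000 − 1154.1000 = -200.1000 ≈ -200.1 ms.

-200.1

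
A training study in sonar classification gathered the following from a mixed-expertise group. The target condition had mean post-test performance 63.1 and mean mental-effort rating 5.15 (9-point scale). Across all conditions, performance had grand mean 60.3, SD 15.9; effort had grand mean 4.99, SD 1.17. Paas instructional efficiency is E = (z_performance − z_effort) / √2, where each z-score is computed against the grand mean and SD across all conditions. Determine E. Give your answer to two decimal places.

z_performance = (63.1 − 60.3) / 15.9 = 2.8000 / 15.9 = 0.1761.
z_effort = (5.15 − 4.99) / 1.17 = 0.1600 / 1.17 = 0.1368.
z_P − z_E = 0.1761 − 0.1368 = 0.0393.
E = 0.0393 / √2 = 0.0393 / 1.41421 = 0.0278 ≈ 0.03.

0.03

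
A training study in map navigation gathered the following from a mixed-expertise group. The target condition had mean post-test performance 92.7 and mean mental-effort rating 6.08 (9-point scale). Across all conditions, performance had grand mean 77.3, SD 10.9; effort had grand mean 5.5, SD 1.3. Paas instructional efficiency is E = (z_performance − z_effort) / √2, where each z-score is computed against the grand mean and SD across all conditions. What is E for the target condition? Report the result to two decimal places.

0.68

z_performance = (92.7 − 77.3) / 10.9 = 15.4000 / 10.9 = 1.4128.
z_effort = (6.08 − 5.5) / 1.3 = 0.5800 / 1.3 = 0.4462.
z_P − z_E = 1.4128 − 0.4462 = 0.9666.
E = 0.9666 / √2 = 0.9666 / 1.41421 = 0.6835 ≈ 0.68.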